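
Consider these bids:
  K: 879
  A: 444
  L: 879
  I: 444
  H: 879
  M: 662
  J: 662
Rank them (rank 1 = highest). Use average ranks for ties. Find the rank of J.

Sorted (descending): 879, 879, 879, 662, 662, 444, 444
The 3 values of 879 occupy positions 1–3 → average rank 2.
The 2 values of 662 occupy positions 4–5 → average rank (4+5)/2 = 4.5.
The 2 values of 444 occupy positions 6–7 → average rank (6+7)/2 = 6.5.
J has value 662 → rank 4.5.

4.5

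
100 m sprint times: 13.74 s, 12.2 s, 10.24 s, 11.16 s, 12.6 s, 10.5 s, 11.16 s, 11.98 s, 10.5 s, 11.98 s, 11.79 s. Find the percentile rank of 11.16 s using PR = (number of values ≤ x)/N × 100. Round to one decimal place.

45.5

N = 11.
Strictly below 11.16: 3. Equal to 11.16: 2.
PR = 5/11 × 100 = 45.5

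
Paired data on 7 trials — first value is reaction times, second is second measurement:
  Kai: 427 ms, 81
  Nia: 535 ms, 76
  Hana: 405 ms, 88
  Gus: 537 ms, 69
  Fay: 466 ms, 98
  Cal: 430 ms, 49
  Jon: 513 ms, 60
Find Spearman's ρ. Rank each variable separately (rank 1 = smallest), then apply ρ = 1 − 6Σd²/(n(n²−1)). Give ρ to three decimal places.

Ranks of variable 1: 2, 6, 1, 7, 4, 3, 5
Ranks of variable 2: 5, 4, 6, 3, 7, 1, 2
d = r₁ − r₂: -3, 2, -5, 4, -3, 2, 3
d²: 9, 4, 25, 16, 9, 4, 9; Σd² = 76
ρ = 1 − 6·76/(7·48) = 1 − 456/336 = -0.357

-0.357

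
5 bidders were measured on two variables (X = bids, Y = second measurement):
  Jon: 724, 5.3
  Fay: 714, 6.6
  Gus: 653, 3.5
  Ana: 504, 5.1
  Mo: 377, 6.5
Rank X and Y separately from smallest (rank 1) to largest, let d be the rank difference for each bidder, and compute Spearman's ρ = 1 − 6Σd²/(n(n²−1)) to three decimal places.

Ranks of variable 1: 5, 4, 3, 2, 1
Ranks of variable 2: 3, 5, 1, 2, 4
d = r₁ − r₂: 2, -1, 2, 0, -3
d²: 4, 1, 4, 0, 9; Σd² = 18
ρ = 1 − 6·18/(5·24) = 1 − 108/120 = 0.100

0.100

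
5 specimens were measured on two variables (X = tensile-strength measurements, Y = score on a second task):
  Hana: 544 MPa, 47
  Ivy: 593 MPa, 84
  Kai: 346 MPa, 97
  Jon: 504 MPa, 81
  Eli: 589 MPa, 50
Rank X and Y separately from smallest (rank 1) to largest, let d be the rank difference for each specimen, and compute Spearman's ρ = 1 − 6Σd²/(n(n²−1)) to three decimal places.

-0.300

Ranks of variable 1: 3, 5, 1, 2, 4
Ranks of variable 2: 1, 4, 5, 3, 2
d = r₁ − r₂: 2, 1, -4, -1, 2
d²: 4, 1, 16, 1, 4; Σd² = 26
ρ = 1 − 6·26/(5·24) = 1 − 156/120 = -0.300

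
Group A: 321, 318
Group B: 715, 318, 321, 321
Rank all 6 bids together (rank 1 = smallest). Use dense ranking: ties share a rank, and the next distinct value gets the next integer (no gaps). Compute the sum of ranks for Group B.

8

Sorted (ascending): 318, 318, 321, 321, 321, 715
The 2 values of 318 share dense rank 1.
The 3 values of 321 share dense rank 2.
Remaining distinct values take the next consecutive integers.
Group B values → pooled ranks: 715→3, 318→1, 321→2, 321→2
Rank sum = 3 + 1 + 2 + 2 = 8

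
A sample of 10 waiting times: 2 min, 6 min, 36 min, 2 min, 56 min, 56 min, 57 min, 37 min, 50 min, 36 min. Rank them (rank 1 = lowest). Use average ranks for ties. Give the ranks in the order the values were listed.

Sorted (ascending): 2, 2, 6, 36, 36, 37, 50, 56, 56, 57
The 2 values of 2 occupy positions 1–2 → average rank (1+2)/2 = 1.5.
The 2 values of 36 occupy positions 4–5 → average rank (4+5)/2 = 4.5.
The 2 values of 56 occupy positions 8–9 → average rank (8+9)/2 = 8.5.

1.5, 3, 4.5, 1.5, 8.5, 8.5, 10, 6, 7, 4.5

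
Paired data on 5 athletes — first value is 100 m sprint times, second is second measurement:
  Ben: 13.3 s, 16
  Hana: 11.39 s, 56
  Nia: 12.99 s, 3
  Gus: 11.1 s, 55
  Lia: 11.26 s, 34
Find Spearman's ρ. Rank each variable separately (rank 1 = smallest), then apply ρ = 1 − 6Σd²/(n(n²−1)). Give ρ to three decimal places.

Ranks of variable 1: 5, 3, 4, 1, 2
Ranks of variable 2: 2, 5, 1, 4, 3
d = r₁ − r₂: 3, -2, 3, -3, -1
d²: 9, 4, 9, 9, 1; Σd² = 32
ρ = 1 − 6·32/(5·24) = 1 − 192/120 = -0.600

-0.600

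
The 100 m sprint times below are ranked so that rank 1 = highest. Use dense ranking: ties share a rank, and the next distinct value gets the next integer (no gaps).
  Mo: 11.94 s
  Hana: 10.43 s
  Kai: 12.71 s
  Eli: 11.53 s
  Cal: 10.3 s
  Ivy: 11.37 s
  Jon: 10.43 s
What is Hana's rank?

5

Sorted (descending): 12.71, 11.94, 11.53, 11.37, 10.43, 10.43, 10.3
The 2 values of 10.43 share dense rank 5.
Remaining distinct values take the next consecutive integers.
Hana has value 10.43 s → rank 5.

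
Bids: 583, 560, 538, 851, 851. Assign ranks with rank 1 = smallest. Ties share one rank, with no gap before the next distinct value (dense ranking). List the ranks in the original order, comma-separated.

Sorted (ascending): 538, 560, 583, 851, 851
The 2 values of 851 share dense rank 4.
Remaining distinct values take the next consecutive integers.

3, 2, 1, 4, 4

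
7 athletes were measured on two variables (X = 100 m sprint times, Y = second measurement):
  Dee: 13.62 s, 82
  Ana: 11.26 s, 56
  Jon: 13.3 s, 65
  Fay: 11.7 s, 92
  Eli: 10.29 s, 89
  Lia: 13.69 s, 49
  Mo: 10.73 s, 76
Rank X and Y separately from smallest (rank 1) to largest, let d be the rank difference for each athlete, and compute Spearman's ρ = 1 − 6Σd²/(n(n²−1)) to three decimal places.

Ranks of variable 1: 6, 3, 5, 4, 1, 7, 2
Ranks of variable 2: 5, 2, 3, 7, 6, 1, 4
d = r₁ − r₂: 1, 1, 2, -3, -5, 6, -2
d²: 1, 1, 4, 9, 25, 36, 4; Σd² = 80
ρ = 1 − 6·80/(7·48) = 1 − 480/336 = -0.429

-0.429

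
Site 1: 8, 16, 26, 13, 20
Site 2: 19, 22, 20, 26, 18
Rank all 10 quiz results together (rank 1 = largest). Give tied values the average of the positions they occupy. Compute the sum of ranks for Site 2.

Sorted (descending): 26, 26, 22, 20, 20, 19, 18, 16, 13, 8
The 2 values of 26 occupy positions 1–2 → average rank (1+2)/2 = 1.5.
The 2 values of 20 occupy positions 4–5 → average rank (4+5)/2 = 4.5.
Site 2 values → pooled ranks: 19→6, 22→3, 20→4.5, 26→1.5, 18→7
Rank sum = 6 + 3 + 4.5 + 1.5 + 7 = 22

22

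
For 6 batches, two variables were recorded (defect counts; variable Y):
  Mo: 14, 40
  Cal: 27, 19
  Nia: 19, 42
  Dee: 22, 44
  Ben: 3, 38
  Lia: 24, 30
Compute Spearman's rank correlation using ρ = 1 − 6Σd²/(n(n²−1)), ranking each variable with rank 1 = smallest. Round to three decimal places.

Ranks of variable 1: 2, 6, 3, 4, 1, 5
Ranks of variable 2: 4, 1, 5, 6, 3, 2
d = r₁ − r₂: -2, 5, -2, -2, -2, 3
d²: 4, 25, 4, 4, 4, 9; Σd² = 50
ρ = 1 − 6·50/(6·35) = 1 − 300/210 = -0.429

-0.429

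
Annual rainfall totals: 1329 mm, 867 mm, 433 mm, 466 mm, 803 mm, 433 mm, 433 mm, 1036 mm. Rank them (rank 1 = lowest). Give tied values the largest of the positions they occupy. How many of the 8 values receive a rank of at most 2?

Sorted (ascending): 433, 433, 433, 466, 803, 867, 1036, 1329
The 3 values of 433 occupy positions 1–3 → each gets rank 3.
Ranks ≤ 2: {} → 0 values.

0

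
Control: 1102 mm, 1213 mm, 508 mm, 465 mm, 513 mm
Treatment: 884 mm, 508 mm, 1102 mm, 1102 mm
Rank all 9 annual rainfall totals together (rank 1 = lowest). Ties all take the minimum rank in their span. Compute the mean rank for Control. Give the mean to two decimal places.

4.40

Sorted (ascending): 465, 508, 508, 513, 884, 1102, 1102, 1102, 1213
The 2 values of 508 occupy positions 2–3 → each gets rank 2.
The 3 values of 1102 occupy positions 6–8 → each gets rank 6.
Control values → pooled ranks: 1102→6, 1213→9, 508→2, 465→1, 513→4
Mean rank = (6 + 9 + 2 + 1 + 4) / 5 = 4.40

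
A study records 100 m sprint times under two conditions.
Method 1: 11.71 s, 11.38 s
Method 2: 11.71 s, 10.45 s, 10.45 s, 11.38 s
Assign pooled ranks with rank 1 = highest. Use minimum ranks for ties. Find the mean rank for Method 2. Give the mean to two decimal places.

Sorted (descending): 11.71, 11.71, 11.38, 11.38, 10.45, 10.45
The 2 values of 11.71 occupy positions 1–2 → each gets rank 1.
The 2 values of 11.38 occupy positions 3–4 → each gets rank 3.
The 2 values of 10.45 occupy positions 5–6 → each gets rank 5.
Method 2 values → pooled ranks: 11.71→1, 10.45→5, 10.45→5, 11.38→3
Mean rank = (1 + 5 + 5 + 3) / 4 = 3.50

3.50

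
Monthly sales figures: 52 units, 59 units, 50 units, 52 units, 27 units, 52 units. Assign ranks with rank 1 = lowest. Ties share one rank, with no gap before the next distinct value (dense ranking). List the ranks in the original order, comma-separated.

3, 4, 2, 3, 1, 3

Sorted (ascending): 27, 50, 52, 52, 52, 59
The 3 values of 52 share dense rank 3.
Remaining distinct values take the next consecutive integers.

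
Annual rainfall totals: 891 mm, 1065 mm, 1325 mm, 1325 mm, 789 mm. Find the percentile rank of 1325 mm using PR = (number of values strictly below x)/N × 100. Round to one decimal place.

60.0

N = 5.
Strictly below 1325: 3. Equal to 1325: 2.
PR = 3/5 × 100 = 60.0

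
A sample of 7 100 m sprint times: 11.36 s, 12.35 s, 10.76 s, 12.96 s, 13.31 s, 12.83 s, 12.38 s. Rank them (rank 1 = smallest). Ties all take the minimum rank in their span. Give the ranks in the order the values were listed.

2, 3, 1, 6, 7, 5, 4

Sorted (ascending): 10.76, 11.36, 12.35, 12.38, 12.83, 12.96, 13.31
No ties — each value takes its position as its rank.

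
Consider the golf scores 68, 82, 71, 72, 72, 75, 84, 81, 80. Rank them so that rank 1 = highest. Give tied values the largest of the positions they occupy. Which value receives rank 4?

Sorted (descending): 84, 82, 81, 80, 75, 72, 72, 71, 68
The 2 values of 72 occupy positions 6–7 → each gets rank 7.
Rank 4 → value 80.

80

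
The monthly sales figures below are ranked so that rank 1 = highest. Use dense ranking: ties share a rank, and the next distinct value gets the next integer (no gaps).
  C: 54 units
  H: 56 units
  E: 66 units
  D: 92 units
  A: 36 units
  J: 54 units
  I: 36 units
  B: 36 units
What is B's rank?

Sorted (descending): 92, 66, 56, 54, 54, 36, 36, 36
The 2 values of 54 share dense rank 4.
The 3 values of 36 share dense rank 5.
Remaining distinct values take the next consecutive integers.
B has value 36 units → rank 5.

5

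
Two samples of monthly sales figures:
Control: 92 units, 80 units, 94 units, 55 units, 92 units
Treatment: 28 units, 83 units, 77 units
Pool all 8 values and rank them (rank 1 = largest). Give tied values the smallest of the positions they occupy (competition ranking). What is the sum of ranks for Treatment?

Sorted (descending): 94, 92, 92, 83, 80, 77, 55, 28
The 2 values of 92 occupy positions 2–3 → each gets rank 2.
Treatment values → pooled ranks: 28→8, 83→4, 77→6
Rank sum = 8 + 4 + 6 = 18

18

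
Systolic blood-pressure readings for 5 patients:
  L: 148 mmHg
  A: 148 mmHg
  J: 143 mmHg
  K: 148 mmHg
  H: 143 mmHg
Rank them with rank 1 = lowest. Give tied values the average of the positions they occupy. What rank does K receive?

Sorted (ascending): 143, 143, 148, 148, 148
The 2 values of 143 occupy positions 1–2 → average rank (1+2)/2 = 1.5.
The 3 values of 148 occupy positions 3–5 → average rank 4.
K has value 148 mmHg → rank 4.

4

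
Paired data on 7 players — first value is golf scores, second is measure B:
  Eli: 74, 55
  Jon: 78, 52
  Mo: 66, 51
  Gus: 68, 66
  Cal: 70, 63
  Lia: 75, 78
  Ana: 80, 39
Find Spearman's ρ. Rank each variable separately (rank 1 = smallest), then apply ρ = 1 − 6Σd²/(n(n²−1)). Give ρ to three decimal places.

Ranks of variable 1: 4, 6, 1, 2, 3, 5, 7
Ranks of variable 2: 4, 3, 2, 6, 5, 7, 1
d = r₁ − r₂: 0, 3, -1, -4, -2, -2, 6
d²: 0, 9, 1, 16, 4, 4, 36; Σd² = 70
ρ = 1 − 6·70/(7·48) = 1 − 420/336 = -0.250

-0.250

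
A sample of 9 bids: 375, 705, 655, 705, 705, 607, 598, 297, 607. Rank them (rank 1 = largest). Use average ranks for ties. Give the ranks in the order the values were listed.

Sorted (descending): 705, 705, 705, 655, 607, 607, 598, 375, 297
The 3 values of 705 occupy positions 1–3 → average rank 2.
The 2 values of 607 occupy positions 5–6 → average rank (5+6)/2 = 5.5.

8, 2, 4, 2, 2, 5.5, 7, 9, 5.5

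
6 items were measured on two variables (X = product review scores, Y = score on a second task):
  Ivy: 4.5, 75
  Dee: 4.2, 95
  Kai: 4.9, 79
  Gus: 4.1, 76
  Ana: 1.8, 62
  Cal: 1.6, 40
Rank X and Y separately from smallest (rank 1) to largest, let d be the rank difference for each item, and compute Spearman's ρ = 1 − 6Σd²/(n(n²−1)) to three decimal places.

0.714

Ranks of variable 1: 5, 4, 6, 3, 2, 1
Ranks of variable 2: 3, 6, 5, 4, 2, 1
d = r₁ − r₂: 2, -2, 1, -1, 0, 0
d²: 4, 4, 1, 1, 0, 0; Σd² = 10
ρ = 1 − 6·10/(6·35) = 1 − 60/210 = 0.714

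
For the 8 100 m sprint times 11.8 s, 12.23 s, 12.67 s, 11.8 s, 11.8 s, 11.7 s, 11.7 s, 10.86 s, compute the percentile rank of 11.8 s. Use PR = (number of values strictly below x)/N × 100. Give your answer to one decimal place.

N = 8.
Strictly below 11.8: 3. Equal to 11.8: 3.
PR = 3/8 × 100 = 37.5

37.5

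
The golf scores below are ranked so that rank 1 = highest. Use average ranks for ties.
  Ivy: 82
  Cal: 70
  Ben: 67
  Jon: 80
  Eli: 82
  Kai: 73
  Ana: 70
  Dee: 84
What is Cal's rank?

Sorted (descending): 84, 82, 82, 80, 73, 70, 70, 67
The 2 values of 82 occupy positions 2–3 → average rank (2+3)/2 = 2.5.
The 2 values of 70 occupy positions 6–7 → average rank (6+7)/2 = 6.5.
Cal has value 70 → rank 6.5.

6.5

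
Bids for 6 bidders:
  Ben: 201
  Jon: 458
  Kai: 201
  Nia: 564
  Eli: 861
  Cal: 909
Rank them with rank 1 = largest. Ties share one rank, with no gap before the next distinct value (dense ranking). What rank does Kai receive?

5

Sorted (descending): 909, 861, 564, 458, 201, 201
The 2 values of 201 share dense rank 5.
Remaining distinct values take the next consecutive integers.
Kai has value 201 → rank 5.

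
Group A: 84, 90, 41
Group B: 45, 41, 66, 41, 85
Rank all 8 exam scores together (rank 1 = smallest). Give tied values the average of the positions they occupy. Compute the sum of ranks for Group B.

Sorted (ascending): 41, 41, 41, 45, 66, 84, 85, 90
The 3 values of 41 occupy positions 1–3 → average rank 2.
Group B values → pooled ranks: 45→4, 41→2, 66→5, 41→2, 85→7
Rank sum = 4 + 2 + 5 + 2 + 7 = 20

20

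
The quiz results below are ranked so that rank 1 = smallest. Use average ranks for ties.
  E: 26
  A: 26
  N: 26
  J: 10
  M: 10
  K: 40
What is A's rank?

Sorted (ascending): 10, 10, 26, 26, 26, 40
The 2 values of 10 occupy positions 1–2 → average rank (1+2)/2 = 1.5.
The 3 values of 26 occupy positions 3–5 → average rank 4.
A has value 26 → rank 4.

4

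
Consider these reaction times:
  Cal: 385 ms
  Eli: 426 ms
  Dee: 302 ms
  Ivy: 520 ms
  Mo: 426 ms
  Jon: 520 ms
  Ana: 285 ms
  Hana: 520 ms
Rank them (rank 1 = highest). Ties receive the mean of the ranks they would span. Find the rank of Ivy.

2

Sorted (descending): 520, 520, 520, 426, 426, 385, 302, 285
The 3 values of 520 occupy positions 1–3 → average rank 2.
The 2 values of 426 occupy positions 4–5 → average rank (4+5)/2 = 4.5.
Ivy has value 520 ms → rank 2.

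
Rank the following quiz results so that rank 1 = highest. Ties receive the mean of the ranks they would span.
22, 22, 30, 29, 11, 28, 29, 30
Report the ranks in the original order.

6.5, 6.5, 1.5, 3.5, 8, 5, 3.5, 1.5

Sorted (descending): 30, 30, 29, 29, 28, 22, 22, 11
The 2 values of 30 occupy positions 1–2 → average rank (1+2)/2 = 1.5.
The 2 values of 29 occupy positions 3–4 → average rank (3+4)/2 = 3.5.
The 2 values of 22 occupy positions 6–7 → average rank (6+7)/2 = 6.5.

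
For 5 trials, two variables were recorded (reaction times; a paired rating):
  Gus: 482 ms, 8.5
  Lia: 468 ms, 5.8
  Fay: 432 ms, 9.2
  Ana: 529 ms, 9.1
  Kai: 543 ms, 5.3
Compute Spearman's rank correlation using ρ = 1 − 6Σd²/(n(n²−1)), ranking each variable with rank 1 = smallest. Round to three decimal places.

Ranks of variable 1: 3, 2, 1, 4, 5
Ranks of variable 2: 3, 2, 5, 4, 1
d = r₁ − r₂: 0, 0, -4, 0, 4
d²: 0, 0, 16, 0, 16; Σd² = 32
ρ = 1 − 6·32/(5·24) = 1 − 192/120 = -0.600

-0.600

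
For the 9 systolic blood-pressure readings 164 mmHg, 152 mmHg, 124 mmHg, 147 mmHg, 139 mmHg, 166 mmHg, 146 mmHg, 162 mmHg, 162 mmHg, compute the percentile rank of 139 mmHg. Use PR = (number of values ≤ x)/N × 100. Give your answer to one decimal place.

N = 9.
Strictly below 139: 1. Equal to 139: 1.
PR = 2/9 × 100 = 22.2

22.2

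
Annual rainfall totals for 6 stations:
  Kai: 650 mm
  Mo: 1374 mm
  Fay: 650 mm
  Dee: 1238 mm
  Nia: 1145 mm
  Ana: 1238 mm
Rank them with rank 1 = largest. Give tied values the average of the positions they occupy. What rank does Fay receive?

Sorted (descending): 1374, 1238, 1238, 1145, 650, 650
The 2 values of 1238 occupy positions 2–3 → average rank (2+3)/2 = 2.5.
The 2 values of 650 occupy positions 5–6 → average rank (5+6)/2 = 5.5.
Fay has value 650 mm → rank 5.5.

5.5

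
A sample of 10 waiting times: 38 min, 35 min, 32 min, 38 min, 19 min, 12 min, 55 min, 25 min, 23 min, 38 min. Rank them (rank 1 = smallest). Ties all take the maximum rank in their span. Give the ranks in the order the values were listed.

Sorted (ascending): 12, 19, 23, 25, 32, 35, 38, 38, 38, 55
The 3 values of 38 occupy positions 7–9 → each gets rank 9.

9, 6, 5, 9, 2, 1, 10, 4, 3, 9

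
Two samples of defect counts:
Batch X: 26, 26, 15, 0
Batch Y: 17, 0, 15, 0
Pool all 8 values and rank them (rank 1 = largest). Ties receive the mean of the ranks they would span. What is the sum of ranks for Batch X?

Sorted (descending): 26, 26, 17, 15, 15, 0, 0, 0
The 2 values of 26 occupy positions 1–2 → average rank (1+2)/2 = 1.5.
The 2 values of 15 occupy positions 4–5 → average rank (4+5)/2 = 4.5.
The 3 values of 0 occupy positions 6–8 → average rank 7.
Batch X values → pooled ranks: 26→1.5, 26→1.5, 15→4.5, 0→7
Rank sum = 1.5 + 1.5 + 4.5 + 7 = 14.5

14.5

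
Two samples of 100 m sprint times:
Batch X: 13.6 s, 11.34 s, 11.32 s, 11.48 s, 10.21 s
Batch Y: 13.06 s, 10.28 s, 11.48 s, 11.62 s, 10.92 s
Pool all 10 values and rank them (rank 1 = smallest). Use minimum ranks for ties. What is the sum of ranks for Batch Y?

28

Sorted (ascending): 10.21, 10.28, 10.92, 11.32, 11.34, 11.48, 11.48, 11.62, 13.06, 13.6
The 2 values of 11.48 occupy positions 6–7 → each gets rank 6.
Batch Y values → pooled ranks: 13.06→9, 10.28→2, 11.48→6, 11.62→8, 10.92→3
Rank sum = 9 + 2 + 6 + 8 + 3 = 28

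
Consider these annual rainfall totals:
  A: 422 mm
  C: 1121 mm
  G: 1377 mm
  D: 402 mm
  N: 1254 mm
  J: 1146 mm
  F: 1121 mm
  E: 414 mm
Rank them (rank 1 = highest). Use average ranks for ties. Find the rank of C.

Sorted (descending): 1377, 1254, 1146, 1121, 1121, 422, 414, 402
The 2 values of 1121 occupy positions 4–5 → average rank (4+5)/2 = 4.5.
C has value 1121 mm → rank 4.5.

4.5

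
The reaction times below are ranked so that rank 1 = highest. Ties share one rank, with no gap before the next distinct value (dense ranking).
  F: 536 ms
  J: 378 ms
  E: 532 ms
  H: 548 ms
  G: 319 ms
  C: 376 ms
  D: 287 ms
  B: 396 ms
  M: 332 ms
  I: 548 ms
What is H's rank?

Sorted (descending): 548, 548, 536, 532, 396, 378, 376, 332, 319, 287
The 2 values of 548 share dense rank 1.
Remaining distinct values take the next consecutive integers.
H has value 548 ms → rank 1.

1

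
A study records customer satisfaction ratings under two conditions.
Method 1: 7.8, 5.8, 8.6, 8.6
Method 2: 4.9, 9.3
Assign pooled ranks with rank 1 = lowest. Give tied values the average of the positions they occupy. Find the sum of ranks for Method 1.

14

Sorted (ascending): 4.9, 5.8, 7.8, 8.6, 8.6, 9.3
The 2 values of 8.6 occupy positions 4–5 → average rank (4+5)/2 = 4.5.
Method 1 values → pooled ranks: 7.8→3, 5.8→2, 8.6→4.5, 8.6→4.5
Rank sum = 3 + 2 + 4.5 + 4.5 = 14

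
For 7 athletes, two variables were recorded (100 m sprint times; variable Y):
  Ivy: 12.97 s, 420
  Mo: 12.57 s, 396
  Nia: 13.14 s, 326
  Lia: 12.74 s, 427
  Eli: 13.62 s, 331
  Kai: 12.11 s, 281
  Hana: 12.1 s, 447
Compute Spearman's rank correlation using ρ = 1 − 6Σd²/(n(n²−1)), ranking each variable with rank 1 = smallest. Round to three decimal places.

Ranks of variable 1: 5, 3, 6, 4, 7, 2, 1
Ranks of variable 2: 5, 4, 2, 6, 3, 1, 7
d = r₁ − r₂: 0, -1, 4, -2, 4, 1, -6
d²: 0, 1, 16, 4, 16, 1, 36; Σd² = 74
ρ = 1 − 6·74/(7·48) = 1 − 444/336 = -0.321

-0.321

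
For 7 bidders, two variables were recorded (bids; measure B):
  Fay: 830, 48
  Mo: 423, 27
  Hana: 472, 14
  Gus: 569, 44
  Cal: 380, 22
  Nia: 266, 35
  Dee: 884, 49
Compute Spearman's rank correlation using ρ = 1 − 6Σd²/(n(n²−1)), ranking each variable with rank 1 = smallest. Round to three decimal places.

Ranks of variable 1: 6, 3, 4, 5, 2, 1, 7
Ranks of variable 2: 6, 3, 1, 5, 2, 4, 7
d = r₁ − r₂: 0, 0, 3, 0, 0, -3, 0
d²: 0, 0, 9, 0, 0, 9, 0; Σd² = 18
ρ = 1 − 6·18/(7·48) = 1 − 108/336 = 0.679

0.679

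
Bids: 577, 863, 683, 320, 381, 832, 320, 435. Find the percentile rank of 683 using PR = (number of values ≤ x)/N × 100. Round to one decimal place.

N = 8.
Strictly below 683: 5. Equal to 683: 1.
PR = 6/8 × 100 = 75.0

75.0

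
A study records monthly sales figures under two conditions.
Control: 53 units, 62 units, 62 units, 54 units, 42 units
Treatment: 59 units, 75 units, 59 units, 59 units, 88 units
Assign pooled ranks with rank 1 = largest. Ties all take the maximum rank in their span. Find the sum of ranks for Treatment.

24

Sorted (descending): 88, 75, 62, 62, 59, 59, 59, 54, 53, 42
The 2 values of 62 occupy positions 3–4 → each gets rank 4.
The 3 values of 59 occupy positions 5–7 → each gets rank 7.
Treatment values → pooled ranks: 59→7, 75→2, 59→7, 59→7, 88→1
Rank sum = 7 + 2 + 7 + 7 + 1 = 24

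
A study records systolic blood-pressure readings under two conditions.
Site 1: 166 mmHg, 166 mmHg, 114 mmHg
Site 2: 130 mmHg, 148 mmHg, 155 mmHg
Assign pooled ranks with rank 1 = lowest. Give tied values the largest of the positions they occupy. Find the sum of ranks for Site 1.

13

Sorted (ascending): 114, 130, 148, 155, 166, 166
The 2 values of 166 occupy positions 5–6 → each gets rank 6.
Site 1 values → pooled ranks: 166→6, 166→6, 114→1
Rank sum = 6 + 6 + 1 = 13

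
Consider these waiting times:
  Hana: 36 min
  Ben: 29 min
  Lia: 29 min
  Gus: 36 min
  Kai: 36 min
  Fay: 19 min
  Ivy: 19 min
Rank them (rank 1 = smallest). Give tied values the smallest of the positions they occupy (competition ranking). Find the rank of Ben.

3

Sorted (ascending): 19, 19, 29, 29, 36, 36, 36
The 2 values of 19 occupy positions 1–2 → each gets rank 1.
The 2 values of 29 occupy positions 3–4 → each gets rank 3.
The 3 values of 36 occupy positions 5–7 → each gets rank 5.
Ben has value 29 min → rank 3.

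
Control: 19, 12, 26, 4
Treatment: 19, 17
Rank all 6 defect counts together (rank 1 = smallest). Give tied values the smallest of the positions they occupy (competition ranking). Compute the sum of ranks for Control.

13

Sorted (ascending): 4, 12, 17, 19, 19, 26
The 2 values of 19 occupy positions 4–5 → each gets rank 4.
Control values → pooled ranks: 19→4, 12→2, 26→6, 4→1
Rank sum = 4 + 2 + 6 + 1 = 13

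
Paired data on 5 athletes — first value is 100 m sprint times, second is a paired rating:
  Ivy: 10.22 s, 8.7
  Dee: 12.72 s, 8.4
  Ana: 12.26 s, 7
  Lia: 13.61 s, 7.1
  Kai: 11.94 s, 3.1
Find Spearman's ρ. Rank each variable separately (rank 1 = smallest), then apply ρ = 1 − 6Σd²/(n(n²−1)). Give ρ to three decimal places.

-0.100

Ranks of variable 1: 1, 4, 3, 5, 2
Ranks of variable 2: 5, 4, 2, 3, 1
d = r₁ − r₂: -4, 0, 1, 2, 1
d²: 16, 0, 1, 4, 1; Σd² = 22
ρ = 1 − 6·22/(5·24) = 1 − 132/120 = -0.100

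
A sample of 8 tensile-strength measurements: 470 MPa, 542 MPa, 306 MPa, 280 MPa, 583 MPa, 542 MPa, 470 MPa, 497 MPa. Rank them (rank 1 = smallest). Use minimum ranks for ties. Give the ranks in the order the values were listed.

Sorted (ascending): 280, 306, 470, 470, 497, 542, 542, 583
The 2 values of 470 occupy positions 3–4 → each gets rank 3.
The 2 values of 542 occupy positions 6–7 → each gets rank 6.

3, 6, 2, 1, 8, 6, 3, 5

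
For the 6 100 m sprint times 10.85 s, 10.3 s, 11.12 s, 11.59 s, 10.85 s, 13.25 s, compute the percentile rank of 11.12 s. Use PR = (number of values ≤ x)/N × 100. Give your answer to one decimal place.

N = 6.
Strictly below 11.12: 3. Equal to 11.12: 1.
PR = 4/6 × 100 = 66.7

66.7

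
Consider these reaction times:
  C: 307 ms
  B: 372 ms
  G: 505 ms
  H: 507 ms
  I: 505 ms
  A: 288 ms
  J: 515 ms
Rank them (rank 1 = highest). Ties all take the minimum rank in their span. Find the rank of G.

3

Sorted (descending): 515, 507, 505, 505, 372, 307, 288
The 2 values of 505 occupy positions 3–4 → each gets rank 3.
G has value 505 ms → rank 3.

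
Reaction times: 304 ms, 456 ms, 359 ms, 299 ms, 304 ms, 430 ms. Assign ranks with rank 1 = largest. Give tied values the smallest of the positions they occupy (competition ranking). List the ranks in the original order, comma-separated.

4, 1, 3, 6, 4, 2

Sorted (descending): 456, 430, 359, 304, 304, 299
The 2 values of 304 occupy positions 4–5 → each gets rank 4.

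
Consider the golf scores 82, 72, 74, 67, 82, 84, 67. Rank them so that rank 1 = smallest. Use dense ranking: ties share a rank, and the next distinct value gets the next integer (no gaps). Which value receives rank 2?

Sorted (ascending): 67, 67, 72, 74, 82, 82, 84
The 2 values of 67 share dense rank 1.
The 2 values of 82 share dense rank 4.
Remaining distinct values take the next consecutive integers.
Rank 2 → value 72.

72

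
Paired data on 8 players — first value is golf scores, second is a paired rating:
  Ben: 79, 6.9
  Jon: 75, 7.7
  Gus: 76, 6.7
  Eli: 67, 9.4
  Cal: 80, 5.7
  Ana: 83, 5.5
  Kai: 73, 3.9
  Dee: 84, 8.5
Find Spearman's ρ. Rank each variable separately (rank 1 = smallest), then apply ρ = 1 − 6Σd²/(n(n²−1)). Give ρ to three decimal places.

-0.119

Ranks of variable 1: 5, 3, 4, 1, 6, 7, 2, 8
Ranks of variable 2: 5, 6, 4, 8, 3, 2, 1, 7
d = r₁ − r₂: 0, -3, 0, -7, 3, 5, 1, 1
d²: 0, 9, 0, 49, 9, 25, 1, 1; Σd² = 94
ρ = 1 − 6·94/(8·63) = 1 − 564/504 = -0.119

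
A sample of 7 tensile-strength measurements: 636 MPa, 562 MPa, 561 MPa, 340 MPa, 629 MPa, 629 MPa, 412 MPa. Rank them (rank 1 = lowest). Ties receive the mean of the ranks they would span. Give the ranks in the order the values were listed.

7, 4, 3, 1, 5.5, 5.5, 2

Sorted (ascending): 340, 412, 561, 562, 629, 629, 636
The 2 values of 629 occupy positions 5–6 → average rank (5+6)/2 = 5.5.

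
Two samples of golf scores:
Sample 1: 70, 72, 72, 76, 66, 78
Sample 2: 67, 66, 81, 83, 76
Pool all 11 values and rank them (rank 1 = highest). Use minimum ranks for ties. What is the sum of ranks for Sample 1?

37

Sorted (descending): 83, 81, 78, 76, 76, 72, 72, 70, 67, 66, 66
The 2 values of 76 occupy positions 4–5 → each gets rank 4.
The 2 values of 72 occupy positions 6–7 → each gets rank 6.
The 2 values of 66 occupy positions 10–11 → each gets rank 10.
Sample 1 values → pooled ranks: 70→8, 72→6, 72→6, 76→4, 66→10, 78→3
Rank sum = 8 + 6 + 6 + 4 + 10 + 3 = 37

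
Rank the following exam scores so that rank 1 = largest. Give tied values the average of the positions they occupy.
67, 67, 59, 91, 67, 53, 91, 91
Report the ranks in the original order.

5, 5, 7, 2, 5, 8, 2, 2

Sorted (descending): 91, 91, 91, 67, 67, 67, 59, 53
The 3 values of 91 occupy positions 1–3 → average rank 2.
The 3 values of 67 occupy positions 4–6 → average rank 5.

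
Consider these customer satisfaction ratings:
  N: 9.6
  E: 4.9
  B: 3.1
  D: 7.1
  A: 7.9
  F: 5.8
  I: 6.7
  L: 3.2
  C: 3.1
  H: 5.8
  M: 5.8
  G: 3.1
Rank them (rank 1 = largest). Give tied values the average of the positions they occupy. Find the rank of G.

11

Sorted (descending): 9.6, 7.9, 7.1, 6.7, 5.8, 5.8, 5.8, 4.9, 3.2, 3.1, 3.1, 3.1
The 3 values of 5.8 occupy positions 5–7 → average rank 6.
The 3 values of 3.1 occupy positions 10–12 → average rank 11.
G has value 3.1 → rank 11.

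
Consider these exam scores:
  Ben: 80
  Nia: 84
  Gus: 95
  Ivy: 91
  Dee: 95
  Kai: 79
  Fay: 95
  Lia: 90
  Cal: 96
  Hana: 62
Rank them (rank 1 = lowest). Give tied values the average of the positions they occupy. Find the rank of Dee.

Sorted (ascending): 62, 79, 80, 84, 90, 91, 95, 95, 95, 96
The 3 values of 95 occupy positions 7–9 → average rank 8.
Dee has value 95 → rank 8.

8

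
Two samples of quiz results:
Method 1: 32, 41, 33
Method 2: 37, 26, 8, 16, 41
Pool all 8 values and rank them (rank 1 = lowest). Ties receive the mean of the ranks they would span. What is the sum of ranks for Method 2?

19.5

Sorted (ascending): 8, 16, 26, 32, 33, 37, 41, 41
The 2 values of 41 occupy positions 7–8 → average rank (7+8)/2 = 7.5.
Method 2 values → pooled ranks: 37→6, 26→3, 8→1, 16→2, 41→7.5
Rank sum = 6 + 3 + 1 + 2 + 7.5 = 19.5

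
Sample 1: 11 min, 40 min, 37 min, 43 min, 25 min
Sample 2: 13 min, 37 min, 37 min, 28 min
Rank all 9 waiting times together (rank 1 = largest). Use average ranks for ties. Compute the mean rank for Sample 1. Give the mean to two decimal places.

Sorted (descending): 43, 40, 37, 37, 37, 28, 25, 13, 11
The 3 values of 37 occupy positions 3–5 → average rank 4.
Sample 1 values → pooled ranks: 11→9, 40→2, 37→4, 43→1, 25→7
Mean rank = (9 + 2 + 4 + 1 + 7) / 5 = 4.60

4.60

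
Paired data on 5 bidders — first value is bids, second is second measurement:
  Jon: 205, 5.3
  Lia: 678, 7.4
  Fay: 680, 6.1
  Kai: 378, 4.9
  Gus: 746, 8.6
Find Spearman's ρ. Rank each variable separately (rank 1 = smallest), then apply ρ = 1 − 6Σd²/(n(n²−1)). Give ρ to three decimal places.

0.800

Ranks of variable 1: 1, 3, 4, 2, 5
Ranks of variable 2: 2, 4, 3, 1, 5
d = r₁ − r₂: -1, -1, 1, 1, 0
d²: 1, 1, 1, 1, 0; Σd² = 4
ρ = 1 − 6·4/(5·24) = 1 − 24/120 = 0.800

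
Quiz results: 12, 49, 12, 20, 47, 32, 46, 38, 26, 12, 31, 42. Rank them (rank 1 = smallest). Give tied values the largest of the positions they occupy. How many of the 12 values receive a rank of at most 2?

0

Sorted (ascending): 12, 12, 12, 20, 26, 31, 32, 38, 42, 46, 47, 49
The 3 values of 12 occupy positions 1–3 → each gets rank 3.
Ranks ≤ 2: {} → 0 values.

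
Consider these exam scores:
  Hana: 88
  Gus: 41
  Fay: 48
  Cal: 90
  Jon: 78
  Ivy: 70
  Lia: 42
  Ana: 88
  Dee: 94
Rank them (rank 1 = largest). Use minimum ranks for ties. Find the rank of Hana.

3

Sorted (descending): 94, 90, 88, 88, 78, 70, 48, 42, 41
The 2 values of 88 occupy positions 3–4 → each gets rank 3.
Hana has value 88 → rank 3.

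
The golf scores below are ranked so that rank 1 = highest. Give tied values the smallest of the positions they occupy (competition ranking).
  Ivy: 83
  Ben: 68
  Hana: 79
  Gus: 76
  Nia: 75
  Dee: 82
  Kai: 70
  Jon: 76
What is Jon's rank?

Sorted (descending): 83, 82, 79, 76, 76, 75, 70, 68
The 2 values of 76 occupy positions 4–5 → each gets rank 4.
Jon has value 76 → rank 4.

4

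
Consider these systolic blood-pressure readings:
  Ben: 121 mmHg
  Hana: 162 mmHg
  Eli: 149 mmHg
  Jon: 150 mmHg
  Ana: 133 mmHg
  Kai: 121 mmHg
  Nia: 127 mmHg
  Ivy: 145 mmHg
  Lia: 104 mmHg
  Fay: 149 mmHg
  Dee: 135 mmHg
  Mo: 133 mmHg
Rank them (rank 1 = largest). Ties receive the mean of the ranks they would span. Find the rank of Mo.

7.5

Sorted (descending): 162, 150, 149, 149, 145, 135, 133, 133, 127, 121, 121, 104
The 2 values of 149 occupy positions 3–4 → average rank (3+4)/2 = 3.5.
The 2 values of 133 occupy positions 7–8 → average rank (7+8)/2 = 7.5.
The 2 values of 121 occupy positions 10–11 → average rank (10+11)/2 = 10.5.
Mo has value 133 mmHg → rank 7.5.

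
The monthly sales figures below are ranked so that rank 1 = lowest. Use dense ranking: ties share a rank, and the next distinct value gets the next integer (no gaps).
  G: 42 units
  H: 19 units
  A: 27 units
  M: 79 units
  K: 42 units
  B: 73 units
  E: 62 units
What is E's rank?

Sorted (ascending): 19, 27, 42, 42, 62, 73, 79
The 2 values of 42 share dense rank 3.
Remaining distinct values take the next consecutive integers.
E has value 62 units → rank 4.

4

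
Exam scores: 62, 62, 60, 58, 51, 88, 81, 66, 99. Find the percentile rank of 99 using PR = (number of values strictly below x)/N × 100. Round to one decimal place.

88.9

N = 9.
Strictly below 99: 8. Equal to 99: 1.
PR = 8/9 × 100 = 88.9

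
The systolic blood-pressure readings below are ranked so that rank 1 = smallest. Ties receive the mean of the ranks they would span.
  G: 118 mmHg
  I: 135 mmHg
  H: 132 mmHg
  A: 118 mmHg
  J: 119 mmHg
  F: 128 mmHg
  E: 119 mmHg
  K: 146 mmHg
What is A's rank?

Sorted (ascending): 118, 118, 119, 119, 128, 132, 135, 146
The 2 values of 118 occupy positions 1–2 → average rank (1+2)/2 = 1.5.
The 2 values of 119 occupy positions 3–4 → average rank (3+4)/2 = 3.5.
A has value 118 mmHg → rank 1.5.

1.5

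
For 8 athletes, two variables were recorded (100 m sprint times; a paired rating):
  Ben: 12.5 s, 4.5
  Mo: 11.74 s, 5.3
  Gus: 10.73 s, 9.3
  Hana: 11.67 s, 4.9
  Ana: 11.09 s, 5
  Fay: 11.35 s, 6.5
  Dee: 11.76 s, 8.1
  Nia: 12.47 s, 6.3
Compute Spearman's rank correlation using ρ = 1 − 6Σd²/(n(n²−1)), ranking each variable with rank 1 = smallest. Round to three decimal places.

Ranks of variable 1: 8, 5, 1, 4, 2, 3, 6, 7
Ranks of variable 2: 1, 4, 8, 2, 3, 6, 7, 5
d = r₁ − r₂: 7, 1, -7, 2, -1, -3, -1, 2
d²: 49, 1, 49, 4, 1, 9, 1, 4; Σd² = 118
ρ = 1 − 6·118/(8·63) = 1 − 708/504 = -0.405

-0.405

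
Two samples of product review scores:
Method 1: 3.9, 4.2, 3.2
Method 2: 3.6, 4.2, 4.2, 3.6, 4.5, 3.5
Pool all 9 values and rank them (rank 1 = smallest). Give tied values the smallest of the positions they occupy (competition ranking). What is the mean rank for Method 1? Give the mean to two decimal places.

Sorted (ascending): 3.2, 3.5, 3.6, 3.6, 3.9, 4.2, 4.2, 4.2, 4.5
The 2 values of 3.6 occupy positions 3–4 → each gets rank 3.
The 3 values of 4.2 occupy positions 6–8 → each gets rank 6.
Method 1 values → pooled ranks: 3.9→5, 4.2→6, 3.2→1
Mean rank = (5 + 6 + 1) / 3 = 4.00

4.00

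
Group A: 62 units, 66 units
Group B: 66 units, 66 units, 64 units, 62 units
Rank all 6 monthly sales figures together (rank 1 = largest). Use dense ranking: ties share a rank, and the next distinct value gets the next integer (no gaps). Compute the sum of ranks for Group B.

7

Sorted (descending): 66, 66, 66, 64, 62, 62
The 3 values of 66 share dense rank 1.
The 2 values of 62 share dense rank 3.
Remaining distinct values take the next consecutive integers.
Group B values → pooled ranks: 66→1, 66→1, 64→2, 62→3
Rank sum = 1 + 1 + 2 + 3 = 7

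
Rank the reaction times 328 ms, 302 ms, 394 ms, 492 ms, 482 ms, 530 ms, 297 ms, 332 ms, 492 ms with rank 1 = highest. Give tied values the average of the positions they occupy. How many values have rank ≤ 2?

Sorted (descending): 530, 492, 492, 482, 394, 332, 328, 302, 297
The 2 values of 492 occupy positions 2–3 → average rank (2+3)/2 = 2.5.
Ranks ≤ 2: {1} → 1 value.

1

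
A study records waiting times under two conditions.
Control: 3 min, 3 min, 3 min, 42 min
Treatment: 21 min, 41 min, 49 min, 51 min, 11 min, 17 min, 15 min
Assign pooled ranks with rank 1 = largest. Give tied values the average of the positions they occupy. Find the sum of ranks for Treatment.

33

Sorted (descending): 51, 49, 42, 41, 21, 17, 15, 11, 3, 3, 3
The 3 values of 3 occupy positions 9–11 → average rank 10.
Treatment values → pooled ranks: 21→5, 41→4, 49→2, 51→1, 11→8, 17→6, 15→7
Rank sum = 5 + 4 + 2 + 1 + 8 + 6 + 7 = 33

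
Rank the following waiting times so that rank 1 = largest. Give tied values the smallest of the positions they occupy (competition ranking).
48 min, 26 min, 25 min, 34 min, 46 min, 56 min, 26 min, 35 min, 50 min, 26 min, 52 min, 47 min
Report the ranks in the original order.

Sorted (descending): 56, 52, 50, 48, 47, 46, 35, 34, 26, 26, 26, 25
The 3 values of 26 occupy positions 9–11 → each gets rank 9.

4, 9, 12, 8, 6, 1, 9, 7, 3, 9, 2, 5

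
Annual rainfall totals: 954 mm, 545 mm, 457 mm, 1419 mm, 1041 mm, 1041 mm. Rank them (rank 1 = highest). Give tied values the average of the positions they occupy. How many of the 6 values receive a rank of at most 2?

1

Sorted (descending): 1419, 1041, 1041, 954, 545, 457
The 2 values of 1041 occupy positions 2–3 → average rank (2+3)/2 = 2.5.
Ranks ≤ 2: {1} → 1 value.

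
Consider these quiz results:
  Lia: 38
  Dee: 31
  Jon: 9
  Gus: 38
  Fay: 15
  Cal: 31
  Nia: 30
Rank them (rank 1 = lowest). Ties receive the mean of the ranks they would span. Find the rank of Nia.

Sorted (ascending): 9, 15, 30, 31, 31, 38, 38
The 2 values of 31 occupy positions 4–5 → average rank (4+5)/2 = 4.5.
The 2 values of 38 occupy positions 6–7 → average rank (6+7)/2 = 6.5.
Nia has value 30 → rank 3.

3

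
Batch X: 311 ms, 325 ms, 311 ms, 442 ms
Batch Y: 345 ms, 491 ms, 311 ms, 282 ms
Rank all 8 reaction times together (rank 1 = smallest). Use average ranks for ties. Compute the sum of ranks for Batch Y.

18

Sorted (ascending): 282, 311, 311, 311, 325, 345, 442, 491
The 3 values of 311 occupy positions 2–4 → average rank 3.
Batch Y values → pooled ranks: 345→6, 491→8, 311→3, 282→1
Rank sum = 6 + 8 + 3 + 1 = 18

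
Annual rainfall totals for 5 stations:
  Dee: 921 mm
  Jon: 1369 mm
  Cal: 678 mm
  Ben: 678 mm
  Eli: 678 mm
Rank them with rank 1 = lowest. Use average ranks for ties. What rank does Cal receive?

Sorted (ascending): 678, 678, 678, 921, 1369
The 3 values of 678 occupy positions 1–3 → average rank 2.
Cal has value 678 mm → rank 2.

2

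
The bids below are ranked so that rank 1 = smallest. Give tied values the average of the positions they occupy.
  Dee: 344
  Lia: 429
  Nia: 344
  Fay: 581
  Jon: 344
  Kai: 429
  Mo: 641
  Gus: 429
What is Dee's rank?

2

Sorted (ascending): 344, 344, 344, 429, 429, 429, 581, 641
The 3 values of 344 occupy positions 1–3 → average rank 2.
The 3 values of 429 occupy positions 4–6 → average rank 5.
Dee has value 344 → rank 2.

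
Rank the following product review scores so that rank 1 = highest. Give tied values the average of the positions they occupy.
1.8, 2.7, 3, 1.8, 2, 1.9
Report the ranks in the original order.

5.5, 2, 1, 5.5, 3, 4

Sorted (descending): 3, 2.7, 2, 1.9, 1.8, 1.8
The 2 values of 1.8 occupy positions 5–6 → average rank (5+6)/2 = 5.5.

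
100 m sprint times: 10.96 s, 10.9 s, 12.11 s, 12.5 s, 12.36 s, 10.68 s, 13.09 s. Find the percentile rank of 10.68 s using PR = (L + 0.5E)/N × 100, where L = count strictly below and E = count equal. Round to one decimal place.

7.1

N = 7.
Strictly below 10.68: 0. Equal to 10.68: 1.
PR = (0 + 0.5·1)/7 × 100 = 7.1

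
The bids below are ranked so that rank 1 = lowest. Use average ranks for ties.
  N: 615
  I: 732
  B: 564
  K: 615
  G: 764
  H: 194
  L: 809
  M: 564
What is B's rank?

Sorted (ascending): 194, 564, 564, 615, 615, 732, 764, 809
The 2 values of 564 occupy positions 2–3 → average rank (2+3)/2 = 2.5.
The 2 values of 615 occupy positions 4–5 → average rank (4+5)/2 = 4.5.
B has value 564 → rank 2.5.

2.5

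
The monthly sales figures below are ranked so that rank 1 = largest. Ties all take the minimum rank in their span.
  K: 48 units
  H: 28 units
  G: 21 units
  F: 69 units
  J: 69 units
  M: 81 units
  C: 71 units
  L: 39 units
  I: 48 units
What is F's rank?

3

Sorted (descending): 81, 71, 69, 69, 48, 48, 39, 28, 21
The 2 values of 69 occupy positions 3–4 → each gets rank 3.
The 2 values of 48 occupy positions 5–6 → each gets rank 5.
F has value 69 units → rank 3.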